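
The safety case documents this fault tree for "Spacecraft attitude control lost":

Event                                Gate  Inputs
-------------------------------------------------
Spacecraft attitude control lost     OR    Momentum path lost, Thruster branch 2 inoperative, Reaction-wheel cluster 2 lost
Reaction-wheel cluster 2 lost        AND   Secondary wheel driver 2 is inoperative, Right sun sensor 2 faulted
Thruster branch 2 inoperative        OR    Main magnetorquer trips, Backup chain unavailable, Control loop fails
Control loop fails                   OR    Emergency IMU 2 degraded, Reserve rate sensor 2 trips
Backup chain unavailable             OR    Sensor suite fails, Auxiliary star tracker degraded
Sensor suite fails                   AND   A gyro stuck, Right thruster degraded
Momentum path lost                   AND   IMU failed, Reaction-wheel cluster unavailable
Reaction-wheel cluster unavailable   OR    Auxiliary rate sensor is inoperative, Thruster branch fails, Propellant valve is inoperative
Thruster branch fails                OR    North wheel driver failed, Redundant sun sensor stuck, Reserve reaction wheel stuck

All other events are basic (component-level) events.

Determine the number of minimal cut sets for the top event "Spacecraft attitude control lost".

11

Thruster branch fails [OR]: union of children's cut sets → 3 cut set(s).
Reaction-wheel cluster unavailable [OR]: union of children's cut sets → 5 cut set(s).
Momentum path lost [AND]: one cut set from each child combined → 1 × 5 = 5 cut set(s).
Sensor suite fails [AND]: one cut set from each child combined → 1 × 1 = 1 cut set(s).
Backup chain unavailable [OR]: union of children's cut sets → 2 cut set(s).
Control loop fails [OR]: union of children's cut sets → 2 cut set(s).
Thruster branch 2 inoperative [OR]: union of children's cut sets → 5 cut set(s).
Reaction-wheel cluster 2 lost [AND]: one cut set from each child combined → 1 × 1 = 1 cut set(s).
Spacecraft attitude control lost [OR]: union of children's cut sets → 11 cut set(s).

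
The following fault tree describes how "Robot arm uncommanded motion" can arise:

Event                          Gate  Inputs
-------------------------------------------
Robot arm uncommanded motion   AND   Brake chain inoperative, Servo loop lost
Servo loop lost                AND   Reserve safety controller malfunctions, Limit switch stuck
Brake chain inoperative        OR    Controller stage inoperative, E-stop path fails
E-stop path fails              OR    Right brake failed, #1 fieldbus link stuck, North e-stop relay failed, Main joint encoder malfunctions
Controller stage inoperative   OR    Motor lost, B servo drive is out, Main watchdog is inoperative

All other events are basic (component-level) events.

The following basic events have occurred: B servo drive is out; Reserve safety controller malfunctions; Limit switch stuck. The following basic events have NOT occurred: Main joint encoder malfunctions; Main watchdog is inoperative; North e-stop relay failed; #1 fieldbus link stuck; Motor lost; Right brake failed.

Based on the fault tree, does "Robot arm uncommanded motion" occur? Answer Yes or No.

Yes

Controller stage inoperative [OR]: Motor lost=not, B servo drive is out=occurs, Main watchdog is inoperative=not → at least one input occurs → occurs.
E-stop path fails [OR]: Right brake failed=not, #1 fieldbus link stuck=not, North e-stop relay failed=not, Main joint encoder malfunctions=not → no input occurs → does not occur.
Brake chain inoperative [OR]: Controller stage inoperative=occurs, E-stop path fails=not → at least one input occurs → occurs.
Servo loop lost [AND]: Reserve safety controller malfunctions=occurs, Limit switch stuck=occurs → all inputs occur → occurs.
Robot arm uncommanded motion [AND]: Brake chain inoperative=occurs, Servo loop lost=occurs → all inputs occur → occurs.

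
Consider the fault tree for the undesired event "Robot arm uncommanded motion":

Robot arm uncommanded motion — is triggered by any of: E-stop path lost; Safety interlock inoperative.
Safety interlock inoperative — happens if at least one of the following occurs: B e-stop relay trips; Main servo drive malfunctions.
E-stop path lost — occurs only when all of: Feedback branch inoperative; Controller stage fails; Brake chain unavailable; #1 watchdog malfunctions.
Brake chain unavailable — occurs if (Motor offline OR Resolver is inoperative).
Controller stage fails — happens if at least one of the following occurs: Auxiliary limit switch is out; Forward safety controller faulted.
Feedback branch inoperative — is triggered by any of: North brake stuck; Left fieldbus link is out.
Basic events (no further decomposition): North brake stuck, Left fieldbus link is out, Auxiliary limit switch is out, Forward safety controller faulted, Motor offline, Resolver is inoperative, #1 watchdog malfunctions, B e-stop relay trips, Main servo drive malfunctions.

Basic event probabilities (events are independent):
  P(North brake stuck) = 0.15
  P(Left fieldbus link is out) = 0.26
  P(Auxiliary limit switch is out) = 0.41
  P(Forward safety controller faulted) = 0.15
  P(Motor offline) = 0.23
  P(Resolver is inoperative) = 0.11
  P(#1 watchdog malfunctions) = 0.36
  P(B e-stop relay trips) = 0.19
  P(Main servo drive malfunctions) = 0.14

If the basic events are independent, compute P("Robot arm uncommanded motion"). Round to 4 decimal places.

0.3180

P(Feedback branch inoperative) [OR] = 1 − (1−0.15) × (1−0.26) = 0.371000
P(Controller stage fails) [OR] = 1 − (1−0.41) × (1−0.15) = 0.498500
P(Brake chain unavailable) [OR] = 1 − (1−0.23) × (1−0.11) = 0.314700
P(E-stop path lost) [AND] = 0.371000 × 0.498500 × 0.314700 × 0.36 = 0.020953
P(Safety interlock inoperative) [OR] = 1 − (1−0.19) × (1−0.14) = 0.303400
P(Robot arm uncommanded motion) [OR] = 1 − (1−0.020953) × (1−0.303400) = 0.317996
Rounded to 4 decimal places: P(Robot arm uncommanded motion) ≈ 0.3180.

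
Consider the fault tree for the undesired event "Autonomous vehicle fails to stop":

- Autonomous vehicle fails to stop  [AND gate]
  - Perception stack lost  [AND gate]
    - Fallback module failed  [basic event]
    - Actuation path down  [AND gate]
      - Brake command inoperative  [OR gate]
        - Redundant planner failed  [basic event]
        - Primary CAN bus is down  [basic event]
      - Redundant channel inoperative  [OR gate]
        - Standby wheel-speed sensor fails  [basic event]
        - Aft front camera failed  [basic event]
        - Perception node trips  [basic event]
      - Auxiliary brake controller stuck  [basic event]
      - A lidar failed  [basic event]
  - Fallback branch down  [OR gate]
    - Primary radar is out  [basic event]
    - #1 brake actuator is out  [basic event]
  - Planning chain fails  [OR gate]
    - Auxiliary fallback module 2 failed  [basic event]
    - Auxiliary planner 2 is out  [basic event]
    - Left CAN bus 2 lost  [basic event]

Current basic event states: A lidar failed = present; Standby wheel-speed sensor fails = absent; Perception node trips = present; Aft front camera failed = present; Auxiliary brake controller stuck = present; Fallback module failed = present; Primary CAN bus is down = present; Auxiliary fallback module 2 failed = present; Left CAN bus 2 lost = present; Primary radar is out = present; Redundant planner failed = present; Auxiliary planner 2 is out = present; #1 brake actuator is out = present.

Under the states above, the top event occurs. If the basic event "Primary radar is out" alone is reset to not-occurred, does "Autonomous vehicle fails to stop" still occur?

Yes

Counterfactual: set "Primary radar is out" to not occurred.
Brake command inoperative [OR]: Redundant planner failed=occurs, Primary CAN bus is down=occurs → at least one input occurs → occurs.
Redundant channel inoperative [OR]: Standby wheel-speed sensor fails=not, Aft front camera failed=occurs, Perception node trips=occurs → at least one input occurs → occurs.
Actuation path down [AND]: Brake command inoperative=occurs, Redundant channel inoperative=occurs, Auxiliary brake controller stuck=occurs, A lidar failed=occurs → all inputs occur → occurs.
Perception stack lost [AND]: Fallback module failed=occurs, Actuation path down=occurs → all inputs occur → occurs.
Fallback branch down [OR]: Primary radar is out=not, #1 brake actuator is out=occurs → at least one input occurs → occurs.
Planning chain fails [OR]: Auxiliary fallback module 2 failed=occurs, Auxiliary planner 2 is out=occurs, Left CAN bus 2 lost=occurs → at least one input occurs → occurs.
Autonomous vehicle fails to stop [AND]: Perception stack lost=occurs, Fallback branch down=occurs, Planning chain fails=occurs → all inputs occur → occurs.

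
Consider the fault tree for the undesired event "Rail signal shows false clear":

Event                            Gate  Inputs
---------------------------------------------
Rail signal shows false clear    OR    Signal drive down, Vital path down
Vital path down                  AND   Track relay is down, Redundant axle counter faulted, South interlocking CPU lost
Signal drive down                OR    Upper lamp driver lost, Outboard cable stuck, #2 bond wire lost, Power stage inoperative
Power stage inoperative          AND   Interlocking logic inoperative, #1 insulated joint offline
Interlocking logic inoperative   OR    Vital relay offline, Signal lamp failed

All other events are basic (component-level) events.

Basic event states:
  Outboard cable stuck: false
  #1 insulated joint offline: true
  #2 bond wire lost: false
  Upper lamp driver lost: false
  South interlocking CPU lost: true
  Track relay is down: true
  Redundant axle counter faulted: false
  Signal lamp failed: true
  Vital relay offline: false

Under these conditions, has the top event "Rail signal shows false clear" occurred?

Interlocking logic inoperative [OR]: Vital relay offline=not, Signal lamp failed=occurs → at least one input occurs → occurs.
Power stage inoperative [AND]: Interlocking logic inoperative=occurs, #1 insulated joint offline=occurs → all inputs occur → occurs.
Signal drive down [OR]: Upper lamp driver lost=not, Outboard cable stuck=not, #2 bond wire lost=not, Power stage inoperative=occurs → at least one input occurs → occurs.
Vital path down [AND]: Track relay is down=occurs, Redundant axle counter faulted=not, South interlocking CPU lost=occurs → not all inputs occur → does not occur.
Rail signal shows false clear [OR]: Signal drive down=occurs, Vital path down=not → at least one input occurs → occurs.

Yes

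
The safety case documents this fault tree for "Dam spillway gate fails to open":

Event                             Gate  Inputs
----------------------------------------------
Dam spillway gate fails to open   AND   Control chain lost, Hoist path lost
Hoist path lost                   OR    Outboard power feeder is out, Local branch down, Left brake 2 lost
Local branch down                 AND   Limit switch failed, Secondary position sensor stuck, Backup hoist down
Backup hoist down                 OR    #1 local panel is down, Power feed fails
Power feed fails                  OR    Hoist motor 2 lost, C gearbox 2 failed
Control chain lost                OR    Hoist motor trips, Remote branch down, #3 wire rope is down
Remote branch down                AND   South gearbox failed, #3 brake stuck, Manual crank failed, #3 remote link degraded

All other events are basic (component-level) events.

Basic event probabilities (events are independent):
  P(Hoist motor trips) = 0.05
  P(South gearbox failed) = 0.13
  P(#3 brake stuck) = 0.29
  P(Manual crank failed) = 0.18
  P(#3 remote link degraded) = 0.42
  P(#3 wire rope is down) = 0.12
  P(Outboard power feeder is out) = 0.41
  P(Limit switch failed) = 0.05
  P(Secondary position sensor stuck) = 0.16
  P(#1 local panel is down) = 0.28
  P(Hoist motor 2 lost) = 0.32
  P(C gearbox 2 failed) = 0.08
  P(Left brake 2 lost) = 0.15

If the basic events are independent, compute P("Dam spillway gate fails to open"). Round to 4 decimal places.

0.0833

P(Remote branch down) [AND] = 0.13 × 0.29 × 0.18 × 0.42 = 0.002850
P(Control chain lost) [OR] = 1 − (1−0.05) × (1−0.002850) × (1−0.12) = 0.166383
P(Power feed fails) [OR] = 1 − (1−0.32) × (1−0.08) = 0.374400
P(Backup hoist down) [OR] = 1 − (1−0.28) × (1−0.374400) = 0.549568
P(Local branch down) [AND] = 0.05 × 0.16 × 0.549568 = 0.004397
P(Hoist path lost) [OR] = 1 − (1−0.41) × (1−0.004397) × (1−0.15) = 0.500705
P(Dam spillway gate fails to open) [AND] = 0.166383 × 0.500705 = 0.083309
Rounded to 4 decimal places: P(Dam spillway gate fails to open) ≈ 0.0833.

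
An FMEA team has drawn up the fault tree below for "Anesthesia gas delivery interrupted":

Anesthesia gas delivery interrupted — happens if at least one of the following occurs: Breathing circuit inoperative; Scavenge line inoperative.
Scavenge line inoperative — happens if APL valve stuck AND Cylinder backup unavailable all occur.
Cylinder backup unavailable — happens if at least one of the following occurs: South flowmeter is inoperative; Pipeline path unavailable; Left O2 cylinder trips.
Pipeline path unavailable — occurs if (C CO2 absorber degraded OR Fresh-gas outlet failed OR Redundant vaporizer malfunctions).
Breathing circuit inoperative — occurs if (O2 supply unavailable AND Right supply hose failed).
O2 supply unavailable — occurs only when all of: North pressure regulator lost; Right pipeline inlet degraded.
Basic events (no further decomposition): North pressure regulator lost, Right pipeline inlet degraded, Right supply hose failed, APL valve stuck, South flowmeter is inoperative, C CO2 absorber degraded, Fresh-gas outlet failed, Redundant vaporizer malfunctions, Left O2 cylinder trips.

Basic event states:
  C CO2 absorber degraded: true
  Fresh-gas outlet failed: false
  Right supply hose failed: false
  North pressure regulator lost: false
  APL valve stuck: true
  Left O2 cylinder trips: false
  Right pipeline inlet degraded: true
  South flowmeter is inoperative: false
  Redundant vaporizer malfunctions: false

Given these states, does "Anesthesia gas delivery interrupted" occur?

Yes

O2 supply unavailable [AND]: North pressure regulator lost=not, Right pipeline inlet degraded=occurs → not all inputs occur → does not occur.
Breathing circuit inoperative [AND]: O2 supply unavailable=not, Right supply hose failed=not → not all inputs occur → does not occur.
Pipeline path unavailable [OR]: C CO2 absorber degraded=occurs, Fresh-gas outlet failed=not, Redundant vaporizer malfunctions=not → at least one input occurs → occurs.
Cylinder backup unavailable [OR]: South flowmeter is inoperative=not, Pipeline path unavailable=occurs, Left O2 cylinder trips=not → at least one input occurs → occurs.
Scavenge line inoperative [AND]: APL valve stuck=occurs, Cylinder backup unavailable=occurs → all inputs occur → occurs.
Anesthesia gas delivery interrupted [OR]: Breathing circuit inoperative=not, Scavenge line inoperative=occurs → at least one input occurs → occurs.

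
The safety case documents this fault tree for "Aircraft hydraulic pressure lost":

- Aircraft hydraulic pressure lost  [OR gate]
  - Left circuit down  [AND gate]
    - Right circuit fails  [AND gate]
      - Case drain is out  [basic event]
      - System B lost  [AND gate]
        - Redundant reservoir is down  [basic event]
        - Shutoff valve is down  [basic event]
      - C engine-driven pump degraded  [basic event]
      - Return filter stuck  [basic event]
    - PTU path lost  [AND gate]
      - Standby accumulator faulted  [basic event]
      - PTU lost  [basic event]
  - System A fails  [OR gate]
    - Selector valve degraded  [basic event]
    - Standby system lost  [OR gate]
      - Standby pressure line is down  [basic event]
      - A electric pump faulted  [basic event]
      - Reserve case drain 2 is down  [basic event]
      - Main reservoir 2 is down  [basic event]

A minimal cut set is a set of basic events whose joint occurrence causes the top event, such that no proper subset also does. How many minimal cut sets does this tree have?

6

System B lost [AND]: one cut set from each child combined → 1 × 1 = 1 cut set(s).
Right circuit fails [AND]: one cut set from each child combined → 1 × 1 × 1 × 1 = 1 cut set(s).
PTU path lost [AND]: one cut set from each child combined → 1 × 1 = 1 cut set(s).
Left circuit down [AND]: one cut set from each child combined → 1 × 1 = 1 cut set(s).
Standby system lost [OR]: union of children's cut sets → 4 cut set(s).
System A fails [OR]: union of children's cut sets → 5 cut set(s).
Aircraft hydraulic pressure lost [OR]: union of children's cut sets → 6 cut set(s).
Minimal cut sets: {C engine-driven pump degraded, Case drain is out, PTU lost, Redundant reservoir is down, Return filter stuck, Shutoff valve is down, Standby accumulator faulted}; {Selector valve degraded}; {Standby pressure line is down}; {A electric pump faulted}; {Reserve case drain 2 is down}; {Main reservoir 2 is down}.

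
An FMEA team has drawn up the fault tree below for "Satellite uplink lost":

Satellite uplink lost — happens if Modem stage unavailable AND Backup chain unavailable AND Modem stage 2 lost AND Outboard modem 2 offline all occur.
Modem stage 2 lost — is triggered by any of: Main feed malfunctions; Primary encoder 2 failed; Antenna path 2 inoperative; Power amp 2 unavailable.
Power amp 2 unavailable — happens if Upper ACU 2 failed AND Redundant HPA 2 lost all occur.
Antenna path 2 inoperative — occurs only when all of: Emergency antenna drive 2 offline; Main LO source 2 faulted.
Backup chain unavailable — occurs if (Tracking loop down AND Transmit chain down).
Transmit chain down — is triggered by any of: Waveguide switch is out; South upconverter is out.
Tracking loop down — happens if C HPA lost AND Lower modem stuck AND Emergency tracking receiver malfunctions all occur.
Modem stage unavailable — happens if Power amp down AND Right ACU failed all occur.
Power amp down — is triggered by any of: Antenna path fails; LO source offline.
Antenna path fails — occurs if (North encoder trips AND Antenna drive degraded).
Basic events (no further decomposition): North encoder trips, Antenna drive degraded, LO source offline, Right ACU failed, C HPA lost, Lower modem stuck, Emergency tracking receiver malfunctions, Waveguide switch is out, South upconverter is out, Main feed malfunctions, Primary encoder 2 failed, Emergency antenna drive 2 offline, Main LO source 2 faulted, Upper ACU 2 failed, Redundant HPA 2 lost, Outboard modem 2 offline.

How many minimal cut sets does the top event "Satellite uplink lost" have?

16

Antenna path fails [AND]: one cut set from each child combined → 1 × 1 = 1 cut set(s).
Power amp down [OR]: union of children's cut sets → 2 cut set(s).
Modem stage unavailable [AND]: one cut set from each child combined → 2 × 1 = 2 cut set(s).
Tracking loop down [AND]: one cut set from each child combined → 1 × 1 × 1 = 1 cut set(s).
Transmit chain down [OR]: union of children's cut sets → 2 cut set(s).
Backup chain unavailable [AND]: one cut set from each child combined → 1 × 2 = 2 cut set(s).
Antenna path 2 inoperative [AND]: one cut set from each child combined → 1 × 1 = 1 cut set(s).
Power amp 2 unavailable [AND]: one cut set from each child combined → 1 × 1 = 1 cut set(s).
Modem stage 2 lost [OR]: union of children's cut sets → 4 cut set(s).
Satellite uplink lost [AND]: one cut set from each child combined → 2 × 2 × 4 × 1 = 16 cut set(s).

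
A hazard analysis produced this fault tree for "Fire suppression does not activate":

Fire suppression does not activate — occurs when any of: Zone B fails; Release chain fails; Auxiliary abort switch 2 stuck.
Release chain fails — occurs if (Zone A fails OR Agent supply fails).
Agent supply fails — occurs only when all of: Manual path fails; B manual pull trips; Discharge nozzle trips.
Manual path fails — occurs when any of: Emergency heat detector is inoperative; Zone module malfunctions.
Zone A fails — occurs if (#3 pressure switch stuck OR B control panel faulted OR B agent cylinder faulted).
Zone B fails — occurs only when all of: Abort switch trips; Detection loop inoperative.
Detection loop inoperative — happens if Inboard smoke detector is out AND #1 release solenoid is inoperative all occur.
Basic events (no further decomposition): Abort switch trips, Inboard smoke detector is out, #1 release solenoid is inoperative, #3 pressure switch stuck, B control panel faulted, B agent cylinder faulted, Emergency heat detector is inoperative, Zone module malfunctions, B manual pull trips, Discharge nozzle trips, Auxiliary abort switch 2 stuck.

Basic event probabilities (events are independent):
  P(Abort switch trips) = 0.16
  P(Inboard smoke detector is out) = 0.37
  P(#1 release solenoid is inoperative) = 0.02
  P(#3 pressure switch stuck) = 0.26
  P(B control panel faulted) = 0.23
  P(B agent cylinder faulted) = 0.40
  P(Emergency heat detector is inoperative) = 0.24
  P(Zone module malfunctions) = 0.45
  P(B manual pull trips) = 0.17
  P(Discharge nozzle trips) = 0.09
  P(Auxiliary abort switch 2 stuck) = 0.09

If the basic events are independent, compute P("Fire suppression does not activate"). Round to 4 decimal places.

0.6920

P(Detection loop inoperative) [AND] = 0.37 × 0.02 = 0.007400
P(Zone B fails) [AND] = 0.16 × 0.007400 = 0.001184
P(Zone A fails) [OR] = 1 − (1−0.26) × (1−0.23) × (1−0.40) = 0.658120
P(Manual path fails) [OR] = 1 − (1−0.24) × (1−0.45) = 0.582000
P(Agent supply fails) [AND] = 0.582000 × 0.17 × 0.09 = 0.008905
P(Release chain fails) [OR] = 1 − (1−0.658120) × (1−0.008905) = 0.661164
P(Fire suppression does not activate) [OR] = 1 − (1−0.001184) × (1−0.661164) × (1−0.09) = 0.692024
Rounded to 4 decimal places: P(Fire suppression does not activate) ≈ 0.6920.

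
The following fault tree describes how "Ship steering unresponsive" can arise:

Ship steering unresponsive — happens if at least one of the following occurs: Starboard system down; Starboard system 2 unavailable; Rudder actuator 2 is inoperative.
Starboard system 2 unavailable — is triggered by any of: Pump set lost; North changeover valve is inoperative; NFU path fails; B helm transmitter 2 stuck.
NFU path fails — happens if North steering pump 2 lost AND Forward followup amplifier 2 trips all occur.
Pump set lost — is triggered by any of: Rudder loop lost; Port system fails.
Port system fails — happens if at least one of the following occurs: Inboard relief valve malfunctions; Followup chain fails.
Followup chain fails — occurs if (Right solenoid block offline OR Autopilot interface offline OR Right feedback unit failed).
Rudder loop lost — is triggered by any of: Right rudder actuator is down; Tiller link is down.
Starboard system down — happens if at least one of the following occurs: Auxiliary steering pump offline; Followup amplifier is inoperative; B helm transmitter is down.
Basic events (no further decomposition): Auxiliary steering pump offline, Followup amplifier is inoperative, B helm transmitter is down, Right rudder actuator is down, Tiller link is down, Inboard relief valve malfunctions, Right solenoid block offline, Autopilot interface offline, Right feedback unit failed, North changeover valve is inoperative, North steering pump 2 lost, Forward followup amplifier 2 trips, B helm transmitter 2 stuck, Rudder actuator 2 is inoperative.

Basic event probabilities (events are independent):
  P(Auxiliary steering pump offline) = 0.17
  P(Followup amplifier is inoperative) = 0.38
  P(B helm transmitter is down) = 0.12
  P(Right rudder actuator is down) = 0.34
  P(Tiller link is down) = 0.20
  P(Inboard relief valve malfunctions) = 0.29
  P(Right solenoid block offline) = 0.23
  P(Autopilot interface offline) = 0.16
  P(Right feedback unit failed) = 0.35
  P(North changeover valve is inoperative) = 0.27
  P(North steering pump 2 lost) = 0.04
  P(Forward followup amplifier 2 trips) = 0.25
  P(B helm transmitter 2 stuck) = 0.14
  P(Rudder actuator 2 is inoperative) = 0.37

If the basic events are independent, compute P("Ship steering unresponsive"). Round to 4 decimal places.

0.9721

P(Starboard system down) [OR] = 1 − (1−0.17) × (1−0.38) × (1−0.12) = 0.547152
P(Rudder loop lost) [OR] = 1 − (1−0.34) × (1−0.20) = 0.472000
P(Followup chain fails) [OR] = 1 − (1−0.23) × (1−0.16) × (1−0.35) = 0.579580
P(Port system fails) [OR] = 1 − (1−0.29) × (1−0.579580) = 0.701502
P(Pump set lost) [OR] = 1 − (1−0.472000) × (1−0.701502) = 0.842393
P(NFU path fails) [AND] = 0.04 × 0.25 = 0.010000
P(Starboard system 2 unavailable) [OR] = 1 − (1−0.842393) × (1−0.27) × (1−0.010000) × (1−0.14) = 0.902044
P(Ship steering unresponsive) [OR] = 1 − (1−0.547152) × (1−0.902044) × (1−0.37) = 0.972054
Rounded to 4 decimal places: P(Ship steering unresponsive) ≈ 0.9721.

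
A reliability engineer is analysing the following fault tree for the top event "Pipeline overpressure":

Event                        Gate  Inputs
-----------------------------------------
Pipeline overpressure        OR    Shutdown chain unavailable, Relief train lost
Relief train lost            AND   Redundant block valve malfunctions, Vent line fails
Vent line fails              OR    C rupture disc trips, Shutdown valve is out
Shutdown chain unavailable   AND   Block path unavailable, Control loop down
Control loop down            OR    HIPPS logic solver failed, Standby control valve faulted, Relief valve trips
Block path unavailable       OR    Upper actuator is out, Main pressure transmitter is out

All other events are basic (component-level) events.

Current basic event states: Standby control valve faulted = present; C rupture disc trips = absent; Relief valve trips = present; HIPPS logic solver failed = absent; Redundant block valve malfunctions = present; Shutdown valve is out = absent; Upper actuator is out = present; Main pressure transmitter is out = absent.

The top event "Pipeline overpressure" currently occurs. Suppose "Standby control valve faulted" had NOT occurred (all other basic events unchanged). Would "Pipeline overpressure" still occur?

Counterfactual: set "Standby control valve faulted" to not occurred.
Block path unavailable [OR]: Upper actuator is out=occurs, Main pressure transmitter is out=not → at least one input occurs → occurs.
Control loop down [OR]: HIPPS logic solver failed=not, Standby control valve faulted=not, Relief valve trips=occurs → at least one input occurs → occurs.
Shutdown chain unavailable [AND]: Block path unavailable=occurs, Control loop down=occurs → all inputs occur → occurs.
Vent line fails [OR]: C rupture disc trips=not, Shutdown valve is out=not → no input occurs → does not occur.
Relief train lost [AND]: Redundant block valve malfunctions=occurs, Vent line fails=not → not all inputs occur → does not occur.
Pipeline overpressure [OR]: Shutdown chain unavailable=occurs, Relief train lost=not → at least one input occurs → occurs.

Yes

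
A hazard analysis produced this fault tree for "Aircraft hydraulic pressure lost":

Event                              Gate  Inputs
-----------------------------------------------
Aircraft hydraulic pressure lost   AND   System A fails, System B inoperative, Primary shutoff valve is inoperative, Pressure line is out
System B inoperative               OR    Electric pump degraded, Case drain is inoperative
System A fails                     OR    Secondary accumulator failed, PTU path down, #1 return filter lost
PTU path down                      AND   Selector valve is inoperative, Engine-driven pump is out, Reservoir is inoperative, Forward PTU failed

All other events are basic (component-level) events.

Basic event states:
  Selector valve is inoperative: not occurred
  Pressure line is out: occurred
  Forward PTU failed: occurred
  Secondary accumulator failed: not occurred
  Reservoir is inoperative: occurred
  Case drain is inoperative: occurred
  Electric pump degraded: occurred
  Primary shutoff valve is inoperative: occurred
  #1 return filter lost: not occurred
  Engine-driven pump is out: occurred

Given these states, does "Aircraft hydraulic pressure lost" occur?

PTU path down [AND]: Selector valve is inoperative=not, Engine-driven pump is out=occurs, Reservoir is inoperative=occurs, Forward PTU failed=occurs → not all inputs occur → does not occur.
System A fails [OR]: Secondary accumulator failed=not, PTU path down=not, #1 return filter lost=not → no input occurs → does not occur.
System B inoperative [OR]: Electric pump degraded=occurs, Case drain is inoperative=occurs → at least one input occurs → occurs.
Aircraft hydraulic pressure lost [AND]: System A fails=not, System B inoperative=occurs, Primary shutoff valve is inoperative=occurs, Pressure line is out=occurs → not all inputs occur → does not occur.

No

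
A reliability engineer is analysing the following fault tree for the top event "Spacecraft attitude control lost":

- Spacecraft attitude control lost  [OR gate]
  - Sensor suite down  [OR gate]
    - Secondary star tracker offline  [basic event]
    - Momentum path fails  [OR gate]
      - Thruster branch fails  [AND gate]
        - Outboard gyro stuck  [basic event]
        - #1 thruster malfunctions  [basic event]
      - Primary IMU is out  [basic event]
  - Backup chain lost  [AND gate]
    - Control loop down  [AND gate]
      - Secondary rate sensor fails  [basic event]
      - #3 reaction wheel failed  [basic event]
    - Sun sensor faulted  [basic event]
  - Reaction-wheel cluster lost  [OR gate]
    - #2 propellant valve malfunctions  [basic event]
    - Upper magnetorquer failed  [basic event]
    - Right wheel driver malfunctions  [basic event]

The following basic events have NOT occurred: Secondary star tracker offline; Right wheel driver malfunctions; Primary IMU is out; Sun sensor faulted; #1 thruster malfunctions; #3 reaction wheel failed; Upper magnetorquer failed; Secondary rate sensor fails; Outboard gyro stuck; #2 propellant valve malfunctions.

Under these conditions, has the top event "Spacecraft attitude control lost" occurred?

Thruster branch fails [AND]: Outboard gyro stuck=not, #1 thruster malfunctions=not → not all inputs occur → does not occur.
Momentum path fails [OR]: Thruster branch fails=not, Primary IMU is out=not → no input occurs → does not occur.
Sensor suite down [OR]: Secondary star tracker offline=not, Momentum path fails=not → no input occurs → does not occur.
Control loop down [AND]: Secondary rate sensor fails=not, #3 reaction wheel failed=not → not all inputs occur → does not occur.
Backup chain lost [AND]: Control loop down=not, Sun sensor faulted=not → not all inputs occur → does not occur.
Reaction-wheel cluster lost [OR]: #2 propellant valve malfunctions=not, Upper magnetorquer failed=not, Right wheel driver malfunctions=not → no input occurs → does not occur.
Spacecraft attitude control lost [OR]: Sensor suite down=not, Backup chain lost=not, Reaction-wheel cluster lost=not → no input occurs → does not occur.

No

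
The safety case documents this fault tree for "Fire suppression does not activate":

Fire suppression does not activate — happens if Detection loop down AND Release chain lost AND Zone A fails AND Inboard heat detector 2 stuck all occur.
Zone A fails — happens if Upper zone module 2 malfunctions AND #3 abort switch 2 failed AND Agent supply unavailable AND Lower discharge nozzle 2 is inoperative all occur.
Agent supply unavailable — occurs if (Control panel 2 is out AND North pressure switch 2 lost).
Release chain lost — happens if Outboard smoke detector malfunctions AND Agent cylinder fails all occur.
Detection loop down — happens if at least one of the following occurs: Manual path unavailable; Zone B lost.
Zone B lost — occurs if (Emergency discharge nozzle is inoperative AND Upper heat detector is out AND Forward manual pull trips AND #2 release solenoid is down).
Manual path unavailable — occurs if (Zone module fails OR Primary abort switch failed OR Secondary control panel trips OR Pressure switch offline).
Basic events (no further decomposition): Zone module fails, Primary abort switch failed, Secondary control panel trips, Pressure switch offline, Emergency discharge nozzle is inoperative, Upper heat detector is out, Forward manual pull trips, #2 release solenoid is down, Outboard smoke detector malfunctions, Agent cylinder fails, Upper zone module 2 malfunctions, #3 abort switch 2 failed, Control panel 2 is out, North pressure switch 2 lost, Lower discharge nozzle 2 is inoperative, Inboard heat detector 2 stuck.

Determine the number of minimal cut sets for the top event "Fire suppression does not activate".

Manual path unavailable [OR]: union of children's cut sets → 4 cut set(s).
Zone B lost [AND]: one cut set from each child combined → 1 × 1 × 1 × 1 = 1 cut set(s).
Detection loop down [OR]: union of children's cut sets → 5 cut set(s).
Release chain lost [AND]: one cut set from each child combined → 1 × 1 = 1 cut set(s).
Agent supply unavailable [AND]: one cut set from each child combined → 1 × 1 = 1 cut set(s).
Zone A fails [AND]: one cut set from each child combined → 1 × 1 × 1 × 1 = 1 cut set(s).
Fire suppression does not activate [AND]: one cut set from each child combined → 5 × 1 × 1 × 1 = 5 cut set(s).
Minimal cut sets: {#3 abort switch 2 failed, Agent cylinder fails, Control panel 2 is out, Inboard heat detector 2 stuck, Lower discharge nozzle 2 is inoperative, North pressure switch 2 lost, Outboard smoke detector malfunctions, Upper zone module 2 malfunctions, Zone module fails}; {#3 abort switch 2 failed, Agent cylinder fails, Control panel 2 is out, Inboard heat detector 2 stuck, Lower discharge nozzle 2 is inoperative, North pressure switch 2 lost, Outboard smoke detector malfunctions, Primary abort switch failed, Upper zone module 2 malfunctions}; {#3 abort switch 2 failed, Agent cylinder fails, Control panel 2 is out, Inboard heat detector 2 stuck, Lower discharge nozzle 2 is inoperative, North pressure switch 2 lost, Outboard smoke detector malfunctions, Secondary control panel trips, Upper zone module 2 malfunctions}; {#3 abort switch 2 failed, Agent cylinder fails, Control panel 2 is out, Inboard heat detector 2 stuck, Lower discharge nozzle 2 is inoperative, North pressure switch 2 lost, Outboard smoke detector malfunctions, Pressure switch offline, Upper zone module 2 malfunctions}; {#2 release solenoid is down, #3 abort switch 2 failed, Agent cylinder fails, Control panel 2 is out, Emergency discharge nozzle is inoperative, Forward manual pull trips, Inboard heat detector 2 stuck, Lower discharge nozzle 2 is inoperative, North pressure switch 2 lost, Outboard smoke detector malfunctions, Upper heat detector is out, Upper zone module 2 malfunctions}.

5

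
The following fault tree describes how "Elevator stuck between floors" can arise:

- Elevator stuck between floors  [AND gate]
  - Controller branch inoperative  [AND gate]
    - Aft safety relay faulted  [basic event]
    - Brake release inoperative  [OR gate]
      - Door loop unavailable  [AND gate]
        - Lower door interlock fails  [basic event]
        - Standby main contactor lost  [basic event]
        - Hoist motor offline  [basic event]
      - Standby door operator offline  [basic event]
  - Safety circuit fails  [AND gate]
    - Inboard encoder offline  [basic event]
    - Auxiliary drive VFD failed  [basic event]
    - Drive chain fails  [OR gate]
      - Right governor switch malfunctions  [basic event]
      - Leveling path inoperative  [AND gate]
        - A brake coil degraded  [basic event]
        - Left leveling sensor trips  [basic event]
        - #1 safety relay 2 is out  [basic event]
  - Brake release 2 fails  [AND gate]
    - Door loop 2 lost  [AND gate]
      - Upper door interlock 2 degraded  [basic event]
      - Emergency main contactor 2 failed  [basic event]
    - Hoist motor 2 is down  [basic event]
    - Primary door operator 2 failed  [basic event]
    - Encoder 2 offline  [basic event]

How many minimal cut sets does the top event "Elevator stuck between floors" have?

4

Door loop unavailable [AND]: one cut set from each child combined → 1 × 1 × 1 = 1 cut set(s).
Brake release inoperative [OR]: union of children's cut sets → 2 cut set(s).
Controller branch inoperative [AND]: one cut set from each child combined → 1 × 2 = 2 cut set(s).
Leveling path inoperative [AND]: one cut set from each child combined → 1 × 1 × 1 = 1 cut set(s).
Drive chain fails [OR]: union of children's cut sets → 2 cut set(s).
Safety circuit fails [AND]: one cut set from each child combined → 1 × 1 × 2 = 2 cut set(s).
Door loop 2 lost [AND]: one cut set from each child combined → 1 × 1 = 1 cut set(s).
Brake release 2 fails [AND]: one cut set from each child combined → 1 × 1 × 1 × 1 = 1 cut set(s).
Elevator stuck between floors [AND]: one cut set from each child combined → 2 × 2 × 1 = 4 cut set(s).
Minimal cut sets: {Aft safety relay faulted, Auxiliary drive VFD failed, Emergency main contactor 2 failed, Encoder 2 offline, Hoist motor 2 is down, Hoist motor offline, Inboard encoder offline, Lower door interlock fails, Primary door operator 2 failed, Right governor switch malfunctions, Standby main contactor lost, Upper door interlock 2 degraded}; {#1 safety relay 2 is out, A brake coil degraded, Aft safety relay faulted, Auxiliary drive VFD failed, Emergency main contactor 2 failed, Encoder 2 offline, Hoist motor 2 is down, Hoist motor offline, Inboard encoder offline, Left leveling sensor trips, Lower door interlock fails, Primary door operator 2 failed, Standby main contactor lost, Upper door interlock 2 degraded}; {Aft safety relay faulted, Auxiliary drive VFD failed, Emergency main contactor 2 failed, Encoder 2 offline, Hoist motor 2 is down, Inboard encoder offline, Primary door operator 2 failed, Right governor switch malfunctions, Standby door operator offline, Upper door interlock 2 degraded}; {#1 safety relay 2 is out, A brake coil degraded, Aft safety relay faulted, Auxiliary drive VFD failed, Emergency main contactor 2 failed, Encoder 2 offline, Hoist motor 2 is down, Inboard encoder offline, Left leveling sensor trips, Primary door operator 2 failed, Standby door operator offline, Upper door interlock 2 degraded}.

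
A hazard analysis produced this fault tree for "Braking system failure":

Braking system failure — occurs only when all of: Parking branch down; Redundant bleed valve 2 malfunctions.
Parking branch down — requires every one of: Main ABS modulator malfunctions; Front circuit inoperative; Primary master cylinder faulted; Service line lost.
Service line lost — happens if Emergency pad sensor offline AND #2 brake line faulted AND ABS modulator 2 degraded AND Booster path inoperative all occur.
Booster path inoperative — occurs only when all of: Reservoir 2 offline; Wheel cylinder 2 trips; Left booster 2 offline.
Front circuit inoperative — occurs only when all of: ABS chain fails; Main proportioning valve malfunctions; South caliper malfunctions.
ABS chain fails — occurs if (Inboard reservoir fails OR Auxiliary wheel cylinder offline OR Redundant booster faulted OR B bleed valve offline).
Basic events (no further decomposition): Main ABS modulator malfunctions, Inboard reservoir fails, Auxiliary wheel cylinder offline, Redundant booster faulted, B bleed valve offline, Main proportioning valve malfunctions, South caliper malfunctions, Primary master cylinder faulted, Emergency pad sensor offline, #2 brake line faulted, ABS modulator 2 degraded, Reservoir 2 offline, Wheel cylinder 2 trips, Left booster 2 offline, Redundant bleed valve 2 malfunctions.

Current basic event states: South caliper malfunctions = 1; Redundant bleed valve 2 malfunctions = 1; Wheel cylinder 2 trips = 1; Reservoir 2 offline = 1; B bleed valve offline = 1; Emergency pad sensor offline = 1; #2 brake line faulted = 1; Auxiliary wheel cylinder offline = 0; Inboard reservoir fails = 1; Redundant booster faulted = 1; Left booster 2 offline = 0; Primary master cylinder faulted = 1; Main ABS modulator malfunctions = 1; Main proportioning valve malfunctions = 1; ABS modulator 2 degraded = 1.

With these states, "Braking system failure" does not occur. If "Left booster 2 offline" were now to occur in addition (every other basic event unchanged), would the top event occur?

Counterfactual: set "Left booster 2 offline" to occurred.
ABS chain fails [OR]: Inboard reservoir fails=occurs, Auxiliary wheel cylinder offline=not, Redundant booster faulted=occurs, B bleed valve offline=occurs → at least one input occurs → occurs.
Front circuit inoperative [AND]: ABS chain fails=occurs, Main proportioning valve malfunctions=occurs, South caliper malfunctions=occurs → all inputs occur → occurs.
Booster path inoperative [AND]: Reservoir 2 offline=occurs, Wheel cylinder 2 trips=occurs, Left booster 2 offline=occurs → all inputs occur → occurs.
Service line lost [AND]: Emergency pad sensor offline=occurs, #2 brake line faulted=occurs, ABS modulator 2 degraded=occurs, Booster path inoperative=occurs → all inputs occur → occurs.
Parking branch down [AND]: Main ABS modulator malfunctions=occurs, Front circuit inoperative=occurs, Primary master cylinder faulted=occurs, Service line lost=occurs → all inputs occur → occurs.
Braking system failure [AND]: Parking branch down=occurs, Redundant bleed valve 2 malfunctions=occurs → all inputs occur → occurs.

Yes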